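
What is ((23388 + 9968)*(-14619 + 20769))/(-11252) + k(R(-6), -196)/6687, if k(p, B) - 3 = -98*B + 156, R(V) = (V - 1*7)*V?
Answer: -342887312579/18810531 ≈ -18228.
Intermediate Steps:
R(V) = V*(-7 + V) (R(V) = (V - 7)*V = (-7 + V)*V = V*(-7 + V))
k(p, B) = 159 - 98*B (k(p, B) = 3 + (-98*B + 156) = 3 + (156 - 98*B) = 159 - 98*B)
((23388 + 9968)*(-14619 + 20769))/(-11252) + k(R(-6), -196)/6687 = ((23388 + 9968)*(-14619 + 20769))/(-11252) + (159 - 98*(-196))/6687 = (33356*6150)*(-1/11252) + (159 + 19208)*(1/6687) = 205139400*(-1/11252) + 19367*(1/6687) = -51284850/2813 + 19367/6687 = -342887312579/18810531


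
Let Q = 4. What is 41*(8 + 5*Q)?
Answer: 1148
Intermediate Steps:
41*(8 + 5*Q) = 41*(8 + 5*4) = 41*(8 + 20) = 41*28 = 1148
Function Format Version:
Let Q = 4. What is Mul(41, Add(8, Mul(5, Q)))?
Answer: 1148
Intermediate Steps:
Mul(41, Add(8, Mul(5, Q))) = Mul(41, Add(8, Mul(5, 4))) = Mul(41, Add(8, 20)) = Mul(41, 28) = 1148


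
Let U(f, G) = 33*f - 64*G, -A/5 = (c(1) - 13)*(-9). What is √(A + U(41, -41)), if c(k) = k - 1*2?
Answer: √3347 ≈ 57.853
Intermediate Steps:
c(k) = -2 + k (c(k) = k - 2 = -2 + k)
A = -630 (A = -5*((-2 + 1) - 13)*(-9) = -5*(-1 - 13)*(-9) = -(-70)*(-9) = -5*126 = -630)
U(f, G) = -64*G + 33*f
√(A + U(41, -41)) = √(-630 + (-64*(-41) + 33*41)) = √(-630 + (2624 + 1353)) = √(-630 + 3977) = √3347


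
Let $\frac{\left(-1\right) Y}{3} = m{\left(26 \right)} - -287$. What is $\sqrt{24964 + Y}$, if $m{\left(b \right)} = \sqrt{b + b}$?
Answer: $\sqrt{24103 - 6 \sqrt{13}} \approx 155.18$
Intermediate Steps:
$m{\left(b \right)} = \sqrt{2} \sqrt{b}$ ($m{\left(b \right)} = \sqrt{2 b} = \sqrt{2} \sqrt{b}$)
$Y = -861 - 6 \sqrt{13}$ ($Y = - 3 \left(\sqrt{2} \sqrt{26} - -287\right) = - 3 \left(2 \sqrt{13} + 287\right) = - 3 \left(287 + 2 \sqrt{13}\right) = -861 - 6 \sqrt{13} \approx -882.63$)
$\sqrt{24964 + Y} = \sqrt{24964 - \left(861 + 6 \sqrt{13}\right)} = \sqrt{24103 - 6 \sqrt{13}}$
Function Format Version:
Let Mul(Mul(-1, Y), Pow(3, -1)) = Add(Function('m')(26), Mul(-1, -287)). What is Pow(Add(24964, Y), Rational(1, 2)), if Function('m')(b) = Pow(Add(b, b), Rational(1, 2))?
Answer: Pow(Add(24103, Mul(-6, Pow(13, Rational(1, 2)))), Rational(1, 2)) ≈ 155.18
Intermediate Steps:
Function('m')(b) = Mul(Pow(2, Rational(1, 2)), Pow(b, Rational(1, 2))) (Function('m')(b) = Pow(Mul(2, b), Rational(1, 2)) = Mul(Pow(2, Rational(1, 2)), Pow(b, Rational(1, 2))))
Y = Add(-861, Mul(-6, Pow(13, Rational(1, 2)))) (Y = Mul(-3, Add(Mul(Pow(2, Rational(1, 2)), Pow(26, Rational(1, 2))), Mul(-1, -287))) = Mul(-3, Add(Mul(2, Pow(13, Rational(1, 2))), 287)) = Mul(-3, Add(287, Mul(2, Pow(13, Rational(1, 2))))) = Add(-861, Mul(-6, Pow(13, Rational(1, 2)))) ≈ -882.63)
Pow(Add(24964, Y), Rational(1, 2)) = Pow(Add(24964, Add(-861, Mul(-6, Pow(13, Rational(1, 2))))), Rational(1, 2)) = Pow(Add(24103, Mul(-6, Pow(13, Rational(1, 2)))), Rational(1, 2))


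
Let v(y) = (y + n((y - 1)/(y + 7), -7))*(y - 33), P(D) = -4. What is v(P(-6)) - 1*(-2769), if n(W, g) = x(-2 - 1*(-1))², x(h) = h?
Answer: 2880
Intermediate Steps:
n(W, g) = 1 (n(W, g) = (-2 - 1*(-1))² = (-2 + 1)² = (-1)² = 1)
v(y) = (1 + y)*(-33 + y) (v(y) = (y + 1)*(y - 33) = (1 + y)*(-33 + y))
v(P(-6)) - 1*(-2769) = (-33 + (-4)² - 32*(-4)) - 1*(-2769) = (-33 + 16 + 128) + 2769 = 111 + 2769 = 2880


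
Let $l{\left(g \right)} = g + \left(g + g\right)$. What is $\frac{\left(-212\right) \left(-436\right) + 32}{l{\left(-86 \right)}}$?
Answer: $- \frac{46232}{129} \approx -358.39$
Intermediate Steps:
$l{\left(g \right)} = 3 g$ ($l{\left(g \right)} = g + 2 g = 3 g$)
$\frac{\left(-212\right) \left(-436\right) + 32}{l{\left(-86 \right)}} = \frac{\left(-212\right) \left(-436\right) + 32}{3 \left(-86\right)} = \frac{92432 + 32}{-258} = 92464 \left(- \frac{1}{258}\right) = - \frac{46232}{129}$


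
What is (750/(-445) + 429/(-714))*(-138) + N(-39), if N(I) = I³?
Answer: -624906066/10591 ≈ -59004.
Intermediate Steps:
(750/(-445) + 429/(-714))*(-138) + N(-39) = (750/(-445) + 429/(-714))*(-138) + (-39)³ = (750*(-1/445) + 429*(-1/714))*(-138) - 59319 = (-150/89 - 143/238)*(-138) - 59319 = -48427/21182*(-138) - 59319 = 3341463/10591 - 59319 = -624906066/10591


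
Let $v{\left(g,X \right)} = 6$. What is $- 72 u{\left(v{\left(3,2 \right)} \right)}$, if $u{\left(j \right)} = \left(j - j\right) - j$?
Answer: $432$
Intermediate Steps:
$u{\left(j \right)} = - j$ ($u{\left(j \right)} = 0 - j = - j$)
$- 72 u{\left(v{\left(3,2 \right)} \right)} = - 72 \left(\left(-1\right) 6\right) = \left(-72\right) \left(-6\right) = 432$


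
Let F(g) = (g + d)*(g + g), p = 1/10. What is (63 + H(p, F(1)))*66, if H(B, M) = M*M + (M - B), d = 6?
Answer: 90057/5 ≈ 18011.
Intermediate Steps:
p = 1/10 ≈ 0.10000
F(g) = 2*g*(6 + g) (F(g) = (g + 6)*(g + g) = (6 + g)*(2*g) = 2*g*(6 + g))
H(B, M) = M + M**2 - B (H(B, M) = M**2 + (M - B) = M + M**2 - B)
(63 + H(p, F(1)))*66 = (63 + (2*1*(6 + 1) + (2*1*(6 + 1))**2 - 1*1/10))*66 = (63 + (2*1*7 + (2*1*7)**2 - 1/10))*66 = (63 + (14 + 14**2 - 1/10))*66 = (63 + (14 + 196 - 1/10))*66 = (63 + 2099/10)*66 = (2729/10)*66 = 90057/5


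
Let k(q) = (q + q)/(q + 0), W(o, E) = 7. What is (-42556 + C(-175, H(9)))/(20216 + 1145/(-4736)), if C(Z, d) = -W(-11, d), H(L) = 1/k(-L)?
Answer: -201578368/95741831 ≈ -2.1054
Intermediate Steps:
k(q) = 2 (k(q) = (2*q)/q = 2)
H(L) = ½ (H(L) = 1/2 = ½)
C(Z, d) = -7 (C(Z, d) = -1*7 = -7)
(-42556 + C(-175, H(9)))/(20216 + 1145/(-4736)) = (-42556 - 7)/(20216 + 1145/(-4736)) = -42563/(20216 + 1145*(-1/4736)) = -42563/(20216 - 1145/4736) = -42563/95741831/4736 = -42563*4736/95741831 = -201578368/95741831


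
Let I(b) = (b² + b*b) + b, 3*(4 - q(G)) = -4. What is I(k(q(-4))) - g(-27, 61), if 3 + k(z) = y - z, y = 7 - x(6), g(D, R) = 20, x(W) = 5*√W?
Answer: 2540/9 + 65*√6/3 ≈ 335.29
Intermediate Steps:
q(G) = 16/3 (q(G) = 4 - ⅓*(-4) = 4 + 4/3 = 16/3)
y = 7 - 5*√6 ≈ -5.2475
k(z) = 4 - z - 5*√6 (k(z) = -3 + ((7 - 5*√6) - z) = -3 + (7 - z - 5*√6) = 4 - z - 5*√6)
I(b) = b + 2*b² (I(b) = (b² + b²) + b = 2*b² + b = b + 2*b²)
I(k(q(-4))) - g(-27, 61) = (4 - 1*16/3 - 5*√6)*(1 + 2*(4 - 1*16/3 - 5*√6)) - 1*20 = (4 - 16/3 - 5*√6)*(1 + 2*(4 - 16/3 - 5*√6)) - 20 = (-4/3 - 5*√6)*(1 + 2*(-4/3 - 5*√6)) - 20 = (-4/3 - 5*√6)*(1 + (-8/3 - 10*√6)) - 20 = (-4/3 - 5*√6)*(-5/3 - 10*√6) - 20 = (-5/3 - 10*√6)*(-4/3 - 5*√6) - 20 = -20 + (-5/3 - 10*√6)*(-4/3 - 5*√6)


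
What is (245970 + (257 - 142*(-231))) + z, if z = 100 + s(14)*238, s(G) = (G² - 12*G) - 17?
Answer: 281747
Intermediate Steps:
s(G) = -17 + G² - 12*G
z = 2718 (z = 100 + (-17 + 14² - 12*14)*238 = 100 + (-17 + 196 - 168)*238 = 100 + 11*238 = 100 + 2618 = 2718)
(245970 + (257 - 142*(-231))) + z = (245970 + (257 - 142*(-231))) + 2718 = (245970 + (257 + 32802)) + 2718 = (245970 + 33059) + 2718 = 279029 + 2718 = 281747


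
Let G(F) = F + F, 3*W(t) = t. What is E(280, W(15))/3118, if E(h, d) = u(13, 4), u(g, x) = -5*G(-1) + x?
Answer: 7/1559 ≈ 0.0044901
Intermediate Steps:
W(t) = t/3
G(F) = 2*F
u(g, x) = 10 + x (u(g, x) = -10*(-1) + x = -5*(-2) + x = 10 + x)
E(h, d) = 14 (E(h, d) = 10 + 4 = 14)
E(280, W(15))/3118 = 14/3118 = 14*(1/3118) = 7/1559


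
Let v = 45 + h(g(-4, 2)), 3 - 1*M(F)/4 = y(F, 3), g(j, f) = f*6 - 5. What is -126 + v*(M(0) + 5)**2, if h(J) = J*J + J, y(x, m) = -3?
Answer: 84815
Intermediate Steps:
g(j, f) = -5 + 6*f (g(j, f) = 6*f - 5 = -5 + 6*f)
M(F) = 24 (M(F) = 12 - 4*(-3) = 12 + 12 = 24)
h(J) = J + J**2 (h(J) = J**2 + J = J + J**2)
v = 101 (v = 45 + (-5 + 6*2)*(1 + (-5 + 6*2)) = 45 + (-5 + 12)*(1 + (-5 + 12)) = 45 + 7*(1 + 7) = 45 + 7*8 = 45 + 56 = 101)
-126 + v*(M(0) + 5)**2 = -126 + 101*(24 + 5)**2 = -126 + 101*29**2 = -126 + 101*841 = -126 + 84941 = 84815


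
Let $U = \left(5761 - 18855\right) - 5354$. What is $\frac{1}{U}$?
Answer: $- \frac{1}{18448} \approx -5.4206 \cdot 10^{-5}$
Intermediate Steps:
$U = -18448$ ($U = \left(5761 - 18855\right) - 5354 = -13094 - 5354 = -18448$)
$\frac{1}{U} = \frac{1}{-18448} = - \frac{1}{18448}$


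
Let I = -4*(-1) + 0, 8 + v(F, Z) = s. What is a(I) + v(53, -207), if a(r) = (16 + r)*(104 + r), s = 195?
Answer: 2347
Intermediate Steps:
v(F, Z) = 187 (v(F, Z) = -8 + 195 = 187)
I = 4 (I = 4 + 0 = 4)
a(I) + v(53, -207) = (1664 + 4**2 + 120*4) + 187 = (1664 + 16 + 480) + 187 = 2160 + 187 = 2347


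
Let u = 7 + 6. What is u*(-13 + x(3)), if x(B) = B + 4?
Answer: -78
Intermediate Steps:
u = 13
x(B) = 4 + B
u*(-13 + x(3)) = 13*(-13 + (4 + 3)) = 13*(-13 + 7) = 13*(-6) = -78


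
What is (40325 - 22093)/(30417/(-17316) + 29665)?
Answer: 105235104/171216241 ≈ 0.61463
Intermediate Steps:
(40325 - 22093)/(30417/(-17316) + 29665) = 18232/(30417*(-1/17316) + 29665) = 18232/(-10139/5772 + 29665) = 18232/(171216241/5772) = 18232*(5772/171216241) = 105235104/171216241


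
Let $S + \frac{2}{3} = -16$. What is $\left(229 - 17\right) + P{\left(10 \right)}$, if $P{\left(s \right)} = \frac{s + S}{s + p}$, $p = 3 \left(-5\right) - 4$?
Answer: $\frac{5744}{27} \approx 212.74$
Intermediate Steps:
$S = - \frac{50}{3}$ ($S = - \frac{2}{3} - 16 = - \frac{50}{3} \approx -16.667$)
$p = -19$ ($p = -15 - 4 = -19$)
$P{\left(s \right)} = \frac{- \frac{50}{3} + s}{-19 + s}$ ($P{\left(s \right)} = \frac{s - \frac{50}{3}}{s - 19} = \frac{- \frac{50}{3} + s}{-19 + s}$)
$\left(229 - 17\right) + P{\left(10 \right)} = \left(229 - 17\right) + \frac{- \frac{50}{3} + 10}{-19 + 10} = 212 + \frac{1}{-9} \left(- \frac{20}{3}\right) = 212 - - \frac{20}{27} = 212 + \frac{20}{27} = \frac{5744}{27}$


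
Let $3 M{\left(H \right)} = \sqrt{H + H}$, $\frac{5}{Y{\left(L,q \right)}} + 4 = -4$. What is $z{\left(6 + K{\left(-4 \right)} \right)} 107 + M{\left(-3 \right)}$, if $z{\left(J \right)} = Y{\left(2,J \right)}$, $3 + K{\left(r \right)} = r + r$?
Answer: $- \frac{535}{8} + \frac{i \sqrt{6}}{3} \approx -66.875 + 0.8165 i$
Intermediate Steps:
$K{\left(r \right)} = -3 + 2 r$ ($K{\left(r \right)} = -3 + \left(r + r\right) = -3 + 2 r$)
$Y{\left(L,q \right)} = - \frac{5}{8}$ ($Y{\left(L,q \right)} = \frac{5}{-4 - 4} = \frac{5}{-8} = 5 \left(- \frac{1}{8}\right) = - \frac{5}{8}$)
$M{\left(H \right)} = \frac{\sqrt{2} \sqrt{H}}{3}$ ($M{\left(H \right)} = \frac{\sqrt{H + H}}{3} = \frac{\sqrt{2 H}}{3} = \frac{\sqrt{2} \sqrt{H}}{3}$)
$z{\left(J \right)} = - \frac{5}{8}$
$z{\left(6 + K{\left(-4 \right)} \right)} 107 + M{\left(-3 \right)} = \left(- \frac{5}{8}\right) 107 + \frac{\sqrt{2} \sqrt{-3}}{3} = - \frac{535}{8} + \frac{\sqrt{2} i \sqrt{3}}{3} = - \frac{535}{8} + \frac{i \sqrt{6}}{3}$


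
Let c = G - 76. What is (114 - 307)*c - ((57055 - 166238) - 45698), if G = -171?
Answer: 202552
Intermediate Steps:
c = -247 (c = -171 - 76 = -247)
(114 - 307)*c - ((57055 - 166238) - 45698) = (114 - 307)*(-247) - ((57055 - 166238) - 45698) = -193*(-247) - (-109183 - 45698) = 47671 - 1*(-154881) = 47671 + 154881 = 202552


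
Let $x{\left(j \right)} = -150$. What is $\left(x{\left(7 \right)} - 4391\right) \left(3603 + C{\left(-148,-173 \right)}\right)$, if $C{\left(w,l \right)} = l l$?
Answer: $-152268812$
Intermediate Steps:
$C{\left(w,l \right)} = l^{2}$
$\left(x{\left(7 \right)} - 4391\right) \left(3603 + C{\left(-148,-173 \right)}\right) = \left(-150 - 4391\right) \left(3603 + \left(-173\right)^{2}\right) = - 4541 \left(3603 + 29929\right) = \left(-4541\right) 33532 = -152268812$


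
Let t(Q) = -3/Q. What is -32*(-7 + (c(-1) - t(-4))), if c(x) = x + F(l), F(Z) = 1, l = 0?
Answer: 248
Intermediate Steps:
c(x) = 1 + x (c(x) = x + 1 = 1 + x)
-32*(-7 + (c(-1) - t(-4))) = -32*(-7 + ((1 - 1) - (-3)/(-4))) = -32*(-7 + (0 - (-3)*(-1)/4)) = -32*(-7 + (0 - 1*¾)) = -32*(-7 + (0 - ¾)) = -32*(-7 - ¾) = -32*(-31/4) = 248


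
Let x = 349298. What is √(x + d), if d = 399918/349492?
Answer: √63113941628078/13442 ≈ 591.02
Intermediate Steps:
d = 199959/174746 (d = 399918*(1/349492) = 199959/174746 ≈ 1.1443)
√(x + d) = √(349298 + 199959/174746) = √(61038628267/174746) = √63113941628078/13442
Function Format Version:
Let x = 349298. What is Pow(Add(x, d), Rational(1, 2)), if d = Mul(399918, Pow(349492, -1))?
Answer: Mul(Rational(1, 13442), Pow(63113941628078, Rational(1, 2))) ≈ 591.02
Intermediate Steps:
d = Rational(199959, 174746) (d = Mul(399918, Rational(1, 349492)) = Rational(199959, 174746) ≈ 1.1443)
Pow(Add(x, d), Rational(1, 2)) = Pow(Add(349298, Rational(199959, 174746)), Rational(1, 2)) = Pow(Rational(61038628267, 174746), Rational(1, 2)) = Mul(Rational(1, 13442), Pow(63113941628078, Rational(1, 2)))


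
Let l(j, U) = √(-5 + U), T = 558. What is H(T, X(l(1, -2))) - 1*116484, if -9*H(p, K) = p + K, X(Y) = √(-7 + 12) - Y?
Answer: -116546 - √5/9 + I*√7/9 ≈ -1.1655e+5 + 0.29397*I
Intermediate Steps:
X(Y) = √5 - Y
H(p, K) = -K/9 - p/9 (H(p, K) = -(p + K)/9 = -(K + p)/9 = -K/9 - p/9)
H(T, X(l(1, -2))) - 1*116484 = (-(√5 - √(-5 - 2))/9 - ⅑*558) - 1*116484 = (-(√5 - √(-7))/9 - 62) - 116484 = (-(√5 - I*√7)/9 - 62) - 116484 = ((-√5/9 + I*√7/9) - 62) - 116484 = (-62 - √5/9 + I*√7/9) - 116484 = -116546 - √5/9 + I*√7/9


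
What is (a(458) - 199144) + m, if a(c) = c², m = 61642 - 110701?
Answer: -38439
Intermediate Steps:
m = -49059
(a(458) - 199144) + m = (458² - 199144) - 49059 = (209764 - 199144) - 49059 = 10620 - 49059 = -38439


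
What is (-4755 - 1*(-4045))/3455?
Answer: -142/691 ≈ -0.20550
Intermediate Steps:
(-4755 - 1*(-4045))/3455 = (-4755 + 4045)*(1/3455) = -710*1/3455 = -142/691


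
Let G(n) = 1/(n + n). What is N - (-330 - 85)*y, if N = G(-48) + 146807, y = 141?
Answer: 19710911/96 ≈ 2.0532e+5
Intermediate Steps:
G(n) = 1/(2*n)
N = 14093471/96 (N = (1/2)/(-48) + 146807 = (1/2)*(-1/48) + 146807 = -1/96 + 146807 = 14093471/96 ≈ 1.4681e+5)
N - (-330 - 85)*y = 14093471/96 - (-330 - 85)*141 = 14093471/96 - (-415)*141 = 14093471/96 - 1*(-58515) = 14093471/96 + 58515 = 19710911/96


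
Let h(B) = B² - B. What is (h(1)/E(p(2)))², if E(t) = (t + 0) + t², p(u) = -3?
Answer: 0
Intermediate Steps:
E(t) = t + t²
(h(1)/E(p(2)))² = ((1*(-1 + 1))/((-3*(1 - 3))))² = ((1*0)/((-3*(-2))))² = (0/6)² = (0*(⅙))² = 0² = 0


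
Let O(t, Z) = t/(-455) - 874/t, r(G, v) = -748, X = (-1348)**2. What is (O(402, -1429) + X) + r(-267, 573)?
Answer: 166114558343/91455 ≈ 1.8164e+6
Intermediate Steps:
X = 1817104
O(t, Z) = -874/t - t/455 (O(t, Z) = t*(-1/455) - 874/t = -t/455 - 874/t = -874/t - t/455)
(O(402, -1429) + X) + r(-267, 573) = ((-874/402 - 1/455*402) + 1817104) - 748 = ((-874*1/402 - 402/455) + 1817104) - 748 = ((-437/201 - 402/455) + 1817104) - 748 = (-279637/91455 + 1817104) - 748 = 166182966683/91455 - 748 = 166114558343/91455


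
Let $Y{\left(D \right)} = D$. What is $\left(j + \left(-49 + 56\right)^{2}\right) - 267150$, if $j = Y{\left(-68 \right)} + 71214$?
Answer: $-195955$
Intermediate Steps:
$j = 71146$ ($j = -68 + 71214 = 71146$)
$\left(j + \left(-49 + 56\right)^{2}\right) - 267150 = \left(71146 + \left(-49 + 56\right)^{2}\right) - 267150 = \left(71146 + 7^{2}\right) - 267150 = \left(71146 + 49\right) - 267150 = 71195 - 267150 = -195955$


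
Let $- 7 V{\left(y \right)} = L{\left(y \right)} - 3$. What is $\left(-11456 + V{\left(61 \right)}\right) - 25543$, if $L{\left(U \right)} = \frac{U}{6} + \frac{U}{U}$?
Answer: $- \frac{222001}{6} \approx -37000.0$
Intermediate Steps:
$L{\left(U \right)} = 1 + \frac{U}{6}$ ($L{\left(U \right)} = U \frac{1}{6} + 1 = \frac{U}{6} + 1 = 1 + \frac{U}{6}$)
$V{\left(y \right)} = \frac{2}{7} - \frac{y}{42}$ ($V{\left(y \right)} = - \frac{\left(1 + \frac{y}{6}\right) - 3}{7} = - \frac{-2 + \frac{y}{6}}{7} = \frac{2}{7} - \frac{y}{42}$)
$\left(-11456 + V{\left(61 \right)}\right) - 25543 = \left(-11456 + \left(\frac{2}{7} - \frac{61}{42}\right)\right) - 25543 = \left(-11456 - \frac{7}{6}\right) - 25543 = - \frac{68743}{6} - 25543 = - \frac{222001}{6}$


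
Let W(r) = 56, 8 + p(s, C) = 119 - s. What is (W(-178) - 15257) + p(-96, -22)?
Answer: -14994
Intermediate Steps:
p(s, C) = 111 - s (p(s, C) = -8 + (119 - s) = 111 - s)
(W(-178) - 15257) + p(-96, -22) = (56 - 15257) + (111 - 1*(-96)) = -15201 + (111 + 96) = -15201 + 207 = -14994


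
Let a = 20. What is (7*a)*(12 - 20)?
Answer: -1120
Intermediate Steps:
(7*a)*(12 - 20) = (7*20)*(12 - 20) = 140*(-8) = -1120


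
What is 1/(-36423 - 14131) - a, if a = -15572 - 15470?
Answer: 1569297267/50554 ≈ 31042.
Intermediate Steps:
a = -31042
1/(-36423 - 14131) - a = 1/(-36423 - 14131) - 1*(-31042) = 1/(-50554) + 31042 = -1/50554 + 31042 = 1569297267/50554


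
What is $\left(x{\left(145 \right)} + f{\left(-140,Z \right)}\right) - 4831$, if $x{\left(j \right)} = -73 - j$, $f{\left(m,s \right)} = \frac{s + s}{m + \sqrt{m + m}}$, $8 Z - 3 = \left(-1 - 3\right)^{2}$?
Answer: $- \frac{2867851}{568} - \frac{19 i \sqrt{70}}{39760} \approx -5049.0 - 0.0039981 i$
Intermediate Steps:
$Z = \frac{19}{8}$ ($Z = \frac{3}{8} + \frac{\left(-1 - 3\right)^{2}}{8} = \frac{3}{8} + \frac{\left(-4\right)^{2}}{8} = \frac{3}{8} + \frac{1}{8} \cdot 16 = \frac{3}{8} + 2 = \frac{19}{8} \approx 2.375$)
$f{\left(m,s \right)} = \frac{2 s}{m + \sqrt{2} \sqrt{m}}$ ($f{\left(m,s \right)} = \frac{2 s}{m + \sqrt{2 m}} = \frac{2 s}{m + \sqrt{2} \sqrt{m}}$)
$\left(x{\left(145 \right)} + f{\left(-140,Z \right)}\right) - 4831 = \left(\left(-73 - 145\right) + 2 \cdot \frac{19}{8} \frac{1}{-140 + \sqrt{2} \sqrt{-140}}\right) - 4831 = \left(\left(-73 - 145\right) + 2 \cdot \frac{19}{8} \frac{1}{-140 + \sqrt{2} \cdot 2 i \sqrt{35}}\right) - 4831 = \left(-218 + 2 \cdot \frac{19}{8} \frac{1}{-140 + 2 i \sqrt{70}}\right) - 4831 = \left(-218 + \frac{19}{4 \left(-140 + 2 i \sqrt{70}\right)}\right) - 4831 = -5049 + \frac{19}{4 \left(-140 + 2 i \sqrt{70}\right)}$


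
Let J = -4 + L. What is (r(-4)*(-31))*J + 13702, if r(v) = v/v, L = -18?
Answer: 14384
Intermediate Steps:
J = -22 (J = -4 - 18 = -22)
r(v) = 1
(r(-4)*(-31))*J + 13702 = (1*(-31))*(-22) + 13702 = -31*(-22) + 13702 = 682 + 13702 = 14384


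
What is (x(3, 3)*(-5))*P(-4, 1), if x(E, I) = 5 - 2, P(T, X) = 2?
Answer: -30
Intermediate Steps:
x(E, I) = 3
(x(3, 3)*(-5))*P(-4, 1) = (3*(-5))*2 = -15*2 = -30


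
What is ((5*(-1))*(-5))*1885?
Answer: 47125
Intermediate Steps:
((5*(-1))*(-5))*1885 = -5*(-5)*1885 = 25*1885 = 47125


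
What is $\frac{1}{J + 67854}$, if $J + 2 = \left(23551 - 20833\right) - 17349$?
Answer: $\frac{1}{53221} \approx 1.879 \cdot 10^{-5}$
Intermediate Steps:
$J = -14633$ ($J = -2 + \left(\left(23551 - 20833\right) - 17349\right) = -2 + \left(2718 - 17349\right) = -2 - 14631 = -14633$)
$\frac{1}{J + 67854} = \frac{1}{-14633 + 67854} = \frac{1}{53221}$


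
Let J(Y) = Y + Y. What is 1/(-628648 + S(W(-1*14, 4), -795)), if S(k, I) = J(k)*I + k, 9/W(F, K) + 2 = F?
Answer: -16/10044067 ≈ -1.5930e-6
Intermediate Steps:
W(F, K) = 9/(-2 + F)
J(Y) = 2*Y
S(k, I) = k + 2*I*k (S(k, I) = (2*k)*I + k = 2*I*k + k = k + 2*I*k)
1/(-628648 + S(W(-1*14, 4), -795)) = 1/(-628648 + (9/(-2 - 1*14))*(1 + 2*(-795))) = 1/(-628648 + (9/(-2 - 14))*(1 - 1590)) = 1/(-628648 + (9/(-16))*(-1589)) = 1/(-628648 + (9*(-1/16))*(-1589)) = 1/(-628648 - 9/16*(-1589)) = 1/(-628648 + 14301/16) = 1/(-10044067/16) = -16/10044067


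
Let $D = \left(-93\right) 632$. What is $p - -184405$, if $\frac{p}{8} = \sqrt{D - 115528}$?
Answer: $184405 + 32 i \sqrt{10894} \approx 1.8441 \cdot 10^{5} + 3340.0 i$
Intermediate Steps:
$D = -58776$
$p = 32 i \sqrt{10894}$ ($p = 8 \sqrt{-58776 - 115528} = 8 \sqrt{-174304} = 8 \cdot 4 i \sqrt{10894} = 32 i \sqrt{10894} \approx 3340.0 i$)
$p - -184405 = 32 i \sqrt{10894} - -184405 = 32 i \sqrt{10894} + 184405 = 184405 + 32 i \sqrt{10894}$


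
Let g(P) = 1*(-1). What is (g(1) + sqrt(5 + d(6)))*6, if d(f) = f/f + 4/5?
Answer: -6 + 6*sqrt(170)/5 ≈ 9.6461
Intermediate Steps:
d(f) = 9/5 (d(f) = 1 + 4*(1/5) = 1 + 4/5 = 9/5)
g(P) = -1
(g(1) + sqrt(5 + d(6)))*6 = (-1 + sqrt(5 + 9/5))*6 = (-1 + sqrt(34/5))*6 = (-1 + sqrt(170)/5)*6 = -6 + 6*sqrt(170)/5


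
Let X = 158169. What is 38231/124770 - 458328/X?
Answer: -17046208507/6578248710 ≈ -2.5913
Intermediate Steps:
38231/124770 - 458328/X = 38231/124770 - 458328/158169 = 38231*(1/124770) - 458328*1/158169 = 38231/124770 - 152776/52723 = -17046208507/6578248710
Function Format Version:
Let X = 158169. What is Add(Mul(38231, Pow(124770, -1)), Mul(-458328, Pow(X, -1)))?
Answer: Rational(-17046208507, 6578248710) ≈ -2.5913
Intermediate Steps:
Add(Mul(38231, Pow(124770, -1)), Mul(-458328, Pow(X, -1))) = Add(Mul(38231, Pow(124770, -1)), Mul(-458328, Pow(158169, -1))) = Add(Mul(38231, Rational(1, 124770)), Mul(-458328, Rational(1, 158169))) = Add(Rational(38231, 124770), Rational(-152776, 52723)) = Rational(-17046208507, 6578248710)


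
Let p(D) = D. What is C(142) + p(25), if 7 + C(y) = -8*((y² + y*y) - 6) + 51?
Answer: -322507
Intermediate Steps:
C(y) = 92 - 16*y² (C(y) = -7 + (-8*((y² + y*y) - 6) + 51) = -7 + (-8*((y² + y²) - 6) + 51) = -7 + (-8*(2*y² - 6) + 51) = -7 + (-8*(-6 + 2*y²) + 51) = -7 + ((48 - 16*y²) + 51) = -7 + (99 - 16*y²) = 92 - 16*y²)
C(142) + p(25) = (92 - 16*142²) + 25 = (92 - 16*20164) + 25 = (92 - 322624) + 25 = -322532 + 25 = -322507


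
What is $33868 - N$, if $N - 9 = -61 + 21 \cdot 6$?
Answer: $33794$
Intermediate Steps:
$N = 74$ ($N = 9 + \left(-61 + 21 \cdot 6\right) = 9 + \left(-61 + 126\right) = 9 + 65 = 74$)
$33868 - N = 33868 - 74 = 33794$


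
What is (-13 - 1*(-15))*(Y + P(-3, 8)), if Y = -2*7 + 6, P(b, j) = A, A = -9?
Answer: -34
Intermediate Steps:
P(b, j) = -9
Y = -8 (Y = -14 + 6 = -8)
(-13 - 1*(-15))*(Y + P(-3, 8)) = (-13 - 1*(-15))*(-8 - 9) = (-13 + 15)*(-17) = 2*(-17) = -34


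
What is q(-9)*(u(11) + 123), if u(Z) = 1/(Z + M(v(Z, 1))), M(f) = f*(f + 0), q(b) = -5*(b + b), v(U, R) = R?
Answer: 22155/2 ≈ 11078.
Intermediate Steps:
q(b) = -10*b
M(f) = f² (M(f) = f*f = f²)
u(Z) = 1/(1 + Z) (u(Z) = 1/(Z + 1²) = 1/(Z + 1) = 1/(1 + Z))
q(-9)*(u(11) + 123) = (-10*(-9))*(1/(1 + 11) + 123) = 90*(1/12 + 123) = 90*(1477/12) = 22155/2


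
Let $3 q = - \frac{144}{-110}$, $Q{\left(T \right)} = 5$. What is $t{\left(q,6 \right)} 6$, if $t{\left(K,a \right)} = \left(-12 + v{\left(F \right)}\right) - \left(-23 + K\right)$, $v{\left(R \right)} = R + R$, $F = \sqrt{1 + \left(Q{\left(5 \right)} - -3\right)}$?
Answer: $\frac{5466}{55} \approx 99.382$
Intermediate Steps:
$q = \frac{24}{55}$ ($q = \frac{\left(-144\right) \frac{1}{-110}}{3} = \frac{\left(-144\right) \left(- \frac{1}{110}\right)}{3} = \frac{1}{3} \cdot \frac{72}{55} = \frac{24}{55} \approx 0.43636$)
$F = 3$ ($F = \sqrt{1 + \left(5 - -3\right)} = \sqrt{1 + \left(5 + 3\right)} = \sqrt{1 + 8} = \sqrt{9} = 3$)
$v{\left(R \right)} = 2 R$
$t{\left(K,a \right)} = 17 - K$ ($t{\left(K,a \right)} = \left(-12 + 2 \cdot 3\right) - \left(-23 + K\right) = \left(-12 + 6\right) - \left(-23 + K\right) = -6 - \left(-23 + K\right) = 17 - K$)
$t{\left(q,6 \right)} 6 = \left(17 - \frac{24}{55}\right) 6 = \frac{911}{55} \cdot 6 = \frac{5466}{55}$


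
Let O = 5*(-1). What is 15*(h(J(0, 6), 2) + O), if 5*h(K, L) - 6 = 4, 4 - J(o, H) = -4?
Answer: -45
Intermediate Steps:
J(o, H) = 8 (J(o, H) = 4 - 1*(-4) = 4 + 4 = 8)
h(K, L) = 2 (h(K, L) = 6/5 + (⅕)*4 = 6/5 + ⅘ = 2)
O = -5
15*(h(J(0, 6), 2) + O) = 15*(2 - 5) = 15*(-3) = -45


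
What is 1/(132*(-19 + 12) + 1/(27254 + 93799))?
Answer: -121053/111852971 ≈ -0.0010823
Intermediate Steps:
1/(132*(-19 + 12) + 1/(27254 + 93799)) = 1/(132*(-7) + 1/121053) = 1/(-924 + 1/121053) = 1/(-111852971/121053) = -121053/111852971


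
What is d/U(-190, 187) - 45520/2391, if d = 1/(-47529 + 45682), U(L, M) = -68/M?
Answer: -336275459/17664708 ≈ -19.037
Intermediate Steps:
d = -1/1847 (d = 1/(-1847) = -1/1847 ≈ -0.00054142)
d/U(-190, 187) - 45520/2391 = -1/(1847*((-68/187))) - 45520/2391 = -1/(1847*((-68*1/187))) - 45520*1/2391 = -1/(1847*(-4/11)) - 45520/2391 = -1/1847*(-11/4) - 45520/2391 = 11/7388 - 45520/2391 = -336275459/17664708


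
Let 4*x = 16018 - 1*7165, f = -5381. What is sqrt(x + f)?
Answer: I*sqrt(12671)/2 ≈ 56.283*I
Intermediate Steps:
x = 8853/4 (x = (16018 - 1*7165)/4 = (16018 - 7165)/4 = (1/4)*8853 = 8853/4 ≈ 2213.3)
sqrt(x + f) = sqrt(8853/4 - 5381) = sqrt(-12671/4) = I*sqrt(12671)/2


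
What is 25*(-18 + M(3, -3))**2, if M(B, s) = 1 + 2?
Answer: 5625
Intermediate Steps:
M(B, s) = 3
25*(-18 + M(3, -3))**2 = 25*(-18 + 3)**2 = 25*(-15)**2 = 25*225 = 5625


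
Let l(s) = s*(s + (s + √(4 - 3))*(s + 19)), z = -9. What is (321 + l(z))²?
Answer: 1258884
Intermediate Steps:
l(s) = s*(s + (1 + s)*(19 + s)) (l(s) = s*(s + (s + √1)*(19 + s)) = s*(s + (s + 1)*(19 + s)) = s*(s + (1 + s)*(19 + s)))
(321 + l(z))² = (321 - 9*(19 + (-9)² + 21*(-9)))² = (321 - 9*(19 + 81 - 189))² = (321 - 9*(-89))² = (321 + 801)² = 1122² = 1258884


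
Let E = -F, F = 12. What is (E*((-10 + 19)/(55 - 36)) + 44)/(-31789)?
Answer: -728/603991 ≈ -0.0012053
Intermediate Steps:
E = -12 (E = -1*12 = -12)
(E*((-10 + 19)/(55 - 36)) + 44)/(-31789) = (-12*(-10 + 19)/(55 - 36) + 44)/(-31789) = (-108/19 + 44)*(-1/31789) = (728/19)*(-1/31789) = -728/603991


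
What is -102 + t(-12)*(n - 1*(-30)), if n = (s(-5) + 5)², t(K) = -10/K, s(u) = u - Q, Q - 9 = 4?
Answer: 383/6 ≈ 63.833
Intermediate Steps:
Q = 13 (Q = 9 + 4 = 13)
s(u) = -13 + u (s(u) = u - 1*13 = u - 13 = -13 + u)
n = 169 (n = ((-13 - 5) + 5)² = (-18 + 5)² = (-13)² = 169)
-102 + t(-12)*(n - 1*(-30)) = -102 + (-10/(-12))*(169 - 1*(-30)) = -102 + (-10*(-1/12))*(169 + 30) = -102 + (⅚)*199 = -102 + 995/6 = 383/6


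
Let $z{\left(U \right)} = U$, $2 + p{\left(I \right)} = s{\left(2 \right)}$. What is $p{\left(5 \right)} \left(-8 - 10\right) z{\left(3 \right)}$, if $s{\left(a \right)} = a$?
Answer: $0$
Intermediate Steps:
$p{\left(I \right)} = 0$ ($p{\left(I \right)} = -2 + 2 = 0$)
$p{\left(5 \right)} \left(-8 - 10\right) z{\left(3 \right)} = 0 \left(-8 - 10\right) 3 = 0 \left(-18\right) 3 = 0 \cdot 3 = 0$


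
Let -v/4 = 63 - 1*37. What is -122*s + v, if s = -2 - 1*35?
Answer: 4410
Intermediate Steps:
s = -37 (s = -2 - 35 = -37)
v = -104 (v = -4*(63 - 1*37) = -4*(63 - 37) = -4*26 = -104)
-122*s + v = -122*(-37) - 104 = 4514 - 104 = 4410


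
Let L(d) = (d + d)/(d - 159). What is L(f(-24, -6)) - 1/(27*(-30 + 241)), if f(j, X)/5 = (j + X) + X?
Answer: 683527/643761 ≈ 1.0618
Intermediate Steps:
f(j, X) = 5*j + 10*X (f(j, X) = 5*((j + X) + X) = 5*((X + j) + X) = 5*(j + 2*X) = 5*j + 10*X)
L(d) = 2*d/(-159 + d) (L(d) = (2*d)/(-159 + d) = 2*d/(-159 + d))
L(f(-24, -6)) - 1/(27*(-30 + 241)) = 2*(5*(-24) + 10*(-6))/(-159 + (5*(-24) + 10*(-6))) - 1/(27*(-30 + 241)) = 2*(-120 - 60)/(-159 + (-120 - 60)) - 1/(27*211) = 2*(-180)/(-159 - 180) - 1/5697 = 2*(-180)/(-339) - 1*1/5697 = 2*(-180)*(-1/339) - 1/5697 = 120/113 - 1/5697 = 683527/643761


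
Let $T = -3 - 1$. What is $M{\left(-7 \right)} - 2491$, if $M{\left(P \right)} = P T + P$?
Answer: $-2470$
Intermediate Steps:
$T = -4$ ($T = -3 - 1 = -4$)
$M{\left(P \right)} = - 3 P$ ($M{\left(P \right)} = P \left(-4\right) + P = - 4 P + P = - 3 P$)
$M{\left(-7 \right)} - 2491 = \left(-3\right) \left(-7\right) - 2491 = 21 - 2491 = -2470$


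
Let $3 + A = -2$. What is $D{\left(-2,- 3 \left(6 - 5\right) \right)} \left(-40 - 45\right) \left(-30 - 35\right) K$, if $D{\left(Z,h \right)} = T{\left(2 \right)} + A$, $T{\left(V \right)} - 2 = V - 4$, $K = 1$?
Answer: $-27625$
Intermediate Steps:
$T{\left(V \right)} = -2 + V$ ($T{\left(V \right)} = 2 + \left(V - 4\right) = 2 + \left(-4 + V\right) = -2 + V$)
$A = -5$ ($A = -3 - 2 = -5$)
$D{\left(Z,h \right)} = -5$ ($D{\left(Z,h \right)} = \left(-2 + 2\right) - 5 = 0 - 5 = -5$)
$D{\left(-2,- 3 \left(6 - 5\right) \right)} \left(-40 - 45\right) \left(-30 - 35\right) K = - 5 \left(-40 - 45\right) \left(-30 - 35\right) 1 = - 5 \left(\left(-85\right) \left(-65\right)\right) 1 = \left(-5\right) 5525 \cdot 1 = \left(-27625\right) 1 = -27625$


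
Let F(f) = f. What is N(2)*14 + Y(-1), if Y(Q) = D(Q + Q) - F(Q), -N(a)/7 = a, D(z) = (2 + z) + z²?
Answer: -191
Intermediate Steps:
D(z) = 2 + z + z²
N(a) = -7*a
Y(Q) = 2 + Q + 4*Q² (Y(Q) = (2 + (Q + Q) + (Q + Q)²) - Q = (2 + 2*Q + (2*Q)²) - Q = (2 + 2*Q + 4*Q²) - Q = 2 + Q + 4*Q²)
N(2)*14 + Y(-1) = -7*2*14 + (2 - 1 + 4*(-1)²) = -14*14 + (2 - 1 + 4*1) = -196 + (2 - 1 + 4) = -196 + 5 = -191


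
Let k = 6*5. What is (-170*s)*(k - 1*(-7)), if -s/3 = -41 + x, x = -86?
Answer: -2396490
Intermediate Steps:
k = 30
s = 381 (s = -3*(-41 - 86) = -3*(-127) = 381)
(-170*s)*(k - 1*(-7)) = (-170*381)*(30 - 1*(-7)) = -64770*(30 + 7) = -64770*37 = -2396490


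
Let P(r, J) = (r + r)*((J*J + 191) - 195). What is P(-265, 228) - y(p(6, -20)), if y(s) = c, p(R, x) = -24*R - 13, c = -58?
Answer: -27549342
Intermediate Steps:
p(R, x) = -13 - 24*R
y(s) = -58
P(r, J) = 2*r*(-4 + J**2) (P(r, J) = (2*r)*((J**2 + 191) - 195) = (2*r)*((191 + J**2) - 195) = (2*r)*(-4 + J**2) = 2*r*(-4 + J**2))
P(-265, 228) - y(p(6, -20)) = 2*(-265)*(-4 + 228**2) - 1*(-58) = 2*(-265)*(-4 + 51984) + 58 = 2*(-265)*51980 + 58 = -27549400 + 58 = -27549342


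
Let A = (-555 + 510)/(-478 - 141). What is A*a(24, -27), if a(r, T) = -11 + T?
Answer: -1710/619 ≈ -2.7625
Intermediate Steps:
A = 45/619 (A = -45/(-619) = -45*(-1/619) = 45/619 ≈ 0.072698)
A*a(24, -27) = 45*(-11 - 27)/619 = (45/619)*(-38) = -1710/619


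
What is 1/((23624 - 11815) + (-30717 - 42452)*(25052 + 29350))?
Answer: -1/3980528129 ≈ -2.5122e-10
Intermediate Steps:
1/((23624 - 11815) + (-30717 - 42452)*(25052 + 29350)) = 1/(11809 - 73169*54402) = 1/(11809 - 3980539938) = 1/(-3980528129) = -1/3980528129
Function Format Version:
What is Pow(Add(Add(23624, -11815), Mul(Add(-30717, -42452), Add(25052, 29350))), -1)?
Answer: Rational(-1, 3980528129) ≈ -2.5122e-10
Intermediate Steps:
Pow(Add(Add(23624, -11815), Mul(Add(-30717, -42452), Add(25052, 29350))), -1) = Pow(Add(11809, Mul(-73169, 54402)), -1) = Pow(Add(11809, -3980539938), -1) = Pow(-3980528129, -1) = Rational(-1, 3980528129)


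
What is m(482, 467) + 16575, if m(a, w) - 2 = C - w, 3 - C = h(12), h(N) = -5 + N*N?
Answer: 15974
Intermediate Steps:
h(N) = -5 + N²
C = -136 (C = 3 - (-5 + 12²) = 3 - (-5 + 144) = 3 - 1*139 = 3 - 139 = -136)
m(a, w) = -134 - w (m(a, w) = 2 + (-136 - w) = -134 - w)
m(482, 467) + 16575 = (-134 - 1*467) + 16575 = (-134 - 467) + 16575 = -601 + 16575 = 15974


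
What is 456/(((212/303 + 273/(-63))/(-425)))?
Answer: 19573800/367 ≈ 53335.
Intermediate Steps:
456/(((212/303 + 273/(-63))/(-425))) = 456/(((212*(1/303) + 273*(-1/63))*(-1/425))) = 456/(((212/303 - 13/3)*(-1/425))) = 456/((-367/101*(-1/425))) = 456/(367/42925) = 456*(42925/367) = 19573800/367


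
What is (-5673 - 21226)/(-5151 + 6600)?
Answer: -26899/1449 ≈ -18.564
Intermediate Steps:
(-5673 - 21226)/(-5151 + 6600) = -26899/1449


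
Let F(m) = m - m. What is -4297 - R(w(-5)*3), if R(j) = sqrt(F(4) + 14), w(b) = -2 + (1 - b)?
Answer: -4297 - sqrt(14) ≈ -4300.7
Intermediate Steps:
w(b) = -1 - b
F(m) = 0
R(j) = sqrt(14) (R(j) = sqrt(0 + 14) = sqrt(14))
-4297 - R(w(-5)*3) = -4297 - sqrt(14)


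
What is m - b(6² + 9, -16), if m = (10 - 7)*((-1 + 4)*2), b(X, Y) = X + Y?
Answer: -11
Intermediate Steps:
m = 18 (m = 3*(3*2) = 3*6 = 18)
m - b(6² + 9, -16) = 18 - ((6² + 9) - 16) = 18 - ((36 + 9) - 16) = 18 - (45 - 16) = 18 - 1*29 = 18 - 29 = -11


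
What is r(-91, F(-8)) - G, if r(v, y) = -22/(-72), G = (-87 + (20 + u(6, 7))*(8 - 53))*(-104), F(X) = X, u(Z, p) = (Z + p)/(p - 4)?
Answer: -4425397/36 ≈ -1.2293e+5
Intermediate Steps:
u(Z, p) = (Z + p)/(-4 + p)
G = 122928 (G = (-87 + (20 + (6 + 7)/(-4 + 7))*(8 - 53))*(-104) = (-87 + (20 + 13/3)*(-45))*(-104) = (-87 + (73/3)*(-45))*(-104) = (-87 - 1095)*(-104) = -1182*(-104) = 122928)
r(v, y) = 11/36 (r(v, y) = -22*(-1/72) = 11/36)
r(-91, F(-8)) - G = 11/36 - 1*122928 = 11/36 - 122928 = -4425397/36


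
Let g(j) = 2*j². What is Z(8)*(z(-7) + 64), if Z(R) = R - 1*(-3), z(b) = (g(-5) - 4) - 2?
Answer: 1188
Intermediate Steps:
z(b) = 44 (z(b) = (2*(-5)² - 4) - 2 = (2*25 - 4) - 2 = (50 - 4) - 2 = 46 - 2 = 44)
Z(R) = 3 + R (Z(R) = R + 3 = 3 + R)
Z(8)*(z(-7) + 64) = (3 + 8)*(44 + 64) = 11*108 = 1188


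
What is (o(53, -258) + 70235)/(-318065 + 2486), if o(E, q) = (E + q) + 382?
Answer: -70412/315579 ≈ -0.22312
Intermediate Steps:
o(E, q) = 382 + E + q
(o(53, -258) + 70235)/(-318065 + 2486) = ((382 + 53 - 258) + 70235)/(-318065 + 2486) = (177 + 70235)/(-315579) = 70412*(-1/315579) = -70412/315579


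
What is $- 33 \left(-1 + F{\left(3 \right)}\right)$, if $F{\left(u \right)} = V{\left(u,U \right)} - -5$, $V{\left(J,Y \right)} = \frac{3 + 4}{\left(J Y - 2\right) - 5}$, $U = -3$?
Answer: $- \frac{1881}{16} \approx -117.56$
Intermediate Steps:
$V{\left(J,Y \right)} = \frac{7}{-7 + J Y}$ ($V{\left(J,Y \right)} = \frac{7}{\left(-2 + J Y\right) - 5} = \frac{7}{-7 + J Y}$)
$F{\left(u \right)} = 5 + \frac{7}{-7 - 3 u}$ ($F{\left(u \right)} = \frac{7}{-7 + u \left(-3\right)} - -5 = \frac{7}{-7 - 3 u} + 5 = 5 + \frac{7}{-7 - 3 u}$)
$- 33 \left(-1 + F{\left(3 \right)}\right) = - 33 \left(-1 + \frac{28 + 15 \cdot 3}{7 + 3 \cdot 3}\right) = - 33 \left(-1 + \frac{28 + 45}{7 + 9}\right) = - 33 \left(-1 + \frac{1}{16} \cdot 73\right) = - 33 \left(-1 + \frac{73}{16}\right) = \left(-33\right) \frac{57}{16} = - \frac{1881}{16}$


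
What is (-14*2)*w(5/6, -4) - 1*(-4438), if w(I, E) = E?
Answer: 4550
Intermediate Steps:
(-14*2)*w(5/6, -4) - 1*(-4438) = -14*2*(-4) - 1*(-4438) = -28*(-4) + 4438 = 112 + 4438 = 4550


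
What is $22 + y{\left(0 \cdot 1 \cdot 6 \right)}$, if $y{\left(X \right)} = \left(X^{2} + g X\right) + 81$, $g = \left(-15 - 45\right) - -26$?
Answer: $103$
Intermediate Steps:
$g = -34$ ($g = \left(-15 - 45\right) + 26 = -60 + 26 = -34$)
$y{\left(X \right)} = 81 + X^{2} - 34 X$ ($y{\left(X \right)} = \left(X^{2} - 34 X\right) + 81 = 81 + X^{2} - 34 X$)
$22 + y{\left(0 \cdot 1 \cdot 6 \right)} = 22 + \left(81 + \left(0 \cdot 1 \cdot 6\right)^{2} - 34 \cdot 0 \cdot 1 \cdot 6\right) = 22 + \left(81 + \left(0 \cdot 6\right)^{2} - 34 \cdot 0 \cdot 6\right) = 22 + \left(81 + 0^{2} - 0\right) = 22 + \left(81 + 0 + 0\right) = 22 + 81 = 103$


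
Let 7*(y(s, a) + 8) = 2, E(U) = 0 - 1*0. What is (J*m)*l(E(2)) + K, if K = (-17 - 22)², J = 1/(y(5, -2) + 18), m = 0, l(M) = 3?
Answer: 1521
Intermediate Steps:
E(U) = 0 (E(U) = 0 + 0 = 0)
y(s, a) = -54/7 (y(s, a) = -8 + (⅐)*2 = -8 + 2/7 = -54/7)
J = 7/72 (J = 1/(-54/7 + 18) = 1/(72/7) = 7/72 ≈ 0.097222)
K = 1521 (K = (-39)² = 1521)
(J*m)*l(E(2)) + K = ((7/72)*0)*3 + 1521 = 0*3 + 1521 = 0 + 1521 = 1521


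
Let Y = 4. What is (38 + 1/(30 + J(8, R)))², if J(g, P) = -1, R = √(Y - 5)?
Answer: 1216609/841 ≈ 1446.6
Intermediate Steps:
R = I (R = √(4 - 5) = √(-1) = I ≈ 1.0*I)
(38 + 1/(30 + J(8, R)))² = (38 + 1/(30 - 1))² = (38 + 1/29)² = (1103/29)² = 1216609/841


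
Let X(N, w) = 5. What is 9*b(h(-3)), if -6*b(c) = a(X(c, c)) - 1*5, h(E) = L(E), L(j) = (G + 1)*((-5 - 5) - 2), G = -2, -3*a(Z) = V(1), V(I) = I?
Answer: 8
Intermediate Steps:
a(Z) = -⅓ (a(Z) = -⅓*1 = -⅓)
L(j) = 12 (L(j) = (-2 + 1)*((-5 - 5) - 2) = -(-10 - 2) = -1*(-12) = 12)
h(E) = 12
b(c) = 8/9 (b(c) = -(-⅓ - 1*5)/6 = -(-⅓ - 5)/6 = -⅙*(-16/3) = 8/9)
9*b(h(-3)) = 9*(8/9) = 8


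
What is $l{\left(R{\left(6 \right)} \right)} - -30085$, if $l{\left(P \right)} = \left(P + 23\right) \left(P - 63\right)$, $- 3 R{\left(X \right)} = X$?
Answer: $28720$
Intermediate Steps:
$R{\left(X \right)} = - \frac{X}{3}$
$l{\left(P \right)} = \left(-63 + P\right) \left(23 + P\right)$ ($l{\left(P \right)} = \left(23 + P\right) \left(-63 + P\right) = \left(-63 + P\right) \left(23 + P\right)$)
$l{\left(R{\left(6 \right)} \right)} - -30085 = \left(-1449 + \left(\left(- \frac{1}{3}\right) 6\right)^{2} - 40 \left(\left(- \frac{1}{3}\right) 6\right)\right) - -30085 = \left(-1449 + \left(-2\right)^{2} - -80\right) + 30085 = \left(-1449 + 4 + 80\right) + 30085 = -1365 + 30085 = 28720$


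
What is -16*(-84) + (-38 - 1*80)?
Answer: 1226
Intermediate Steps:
-16*(-84) + (-38 - 1*80) = 1344 + (-38 - 80) = 1344 - 118 = 1226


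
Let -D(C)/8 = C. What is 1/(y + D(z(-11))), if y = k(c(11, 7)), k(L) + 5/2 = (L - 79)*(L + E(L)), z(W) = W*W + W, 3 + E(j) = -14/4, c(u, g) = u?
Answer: -2/2377 ≈ -0.00084140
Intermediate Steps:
E(j) = -13/2 (E(j) = -3 - 14/4 = -3 - 14*¼ = -3 - 7/2 = -13/2)
z(W) = W + W² (z(W) = W² + W = W + W²)
D(C) = -8*C
k(L) = -5/2 + (-79 + L)*(-13/2 + L) (k(L) = -5/2 + (L - 79)*(L - 13/2) = -5/2 + (-79 + L)*(-13/2 + L))
y = -617/2 (y = 511 + 11² - 171/2*11 = 511 + 121 - 1881/2 = -617/2 ≈ -308.50)
1/(y + D(z(-11))) = 1/(-617/2 - (-88)*(1 - 11)) = 1/(-617/2 - (-88)*(-10)) = 1/(-617/2 - 8*110) = 1/(-617/2 - 880) = 1/(-2377/2) = -2/2377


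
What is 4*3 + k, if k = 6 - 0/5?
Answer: 18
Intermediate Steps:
k = 6 (k = 6 - 0/5 = 6 - 1*0 = 6 + 0 = 6)
4*3 + k = 4*3 + 6 = 12 + 6 = 18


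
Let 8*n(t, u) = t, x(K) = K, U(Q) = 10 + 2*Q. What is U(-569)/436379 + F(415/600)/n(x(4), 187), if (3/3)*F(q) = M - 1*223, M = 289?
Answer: 57600900/436379 ≈ 132.00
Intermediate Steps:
n(t, u) = t/8
F(q) = 66 (F(q) = 289 - 1*223 = 289 - 223 = 66)
U(-569)/436379 + F(415/600)/n(x(4), 187) = (10 + 2*(-569))/436379 + 66/(((⅛)*4)) = (10 - 1138)*(1/436379) + 66/(½) = -1128*1/436379 + 66*2 = -1128/436379 + 132 = 57600900/436379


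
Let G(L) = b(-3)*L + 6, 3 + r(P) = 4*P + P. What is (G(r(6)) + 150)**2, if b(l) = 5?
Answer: 84681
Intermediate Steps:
r(P) = -3 + 5*P (r(P) = -3 + (4*P + P) = -3 + 5*P)
G(L) = 6 + 5*L (G(L) = 5*L + 6 = 6 + 5*L)
(G(r(6)) + 150)**2 = ((6 + 5*(-3 + 5*6)) + 150)**2 = ((6 + 5*(-3 + 30)) + 150)**2 = ((6 + 5*27) + 150)**2 = ((6 + 135) + 150)**2 = (141 + 150)**2 = 291**2 = 84681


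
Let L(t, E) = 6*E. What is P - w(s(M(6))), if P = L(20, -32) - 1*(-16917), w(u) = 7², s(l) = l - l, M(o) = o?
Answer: 16676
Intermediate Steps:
s(l) = 0
w(u) = 49
P = 16725 (P = 6*(-32) - 1*(-16917) = -192 + 16917 = 16725)
P - w(s(M(6))) = 16725 - 1*49 = 16725 - 49 = 16676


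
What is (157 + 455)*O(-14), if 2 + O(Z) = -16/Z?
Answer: -3672/7 ≈ -524.57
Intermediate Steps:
O(Z) = -2 - 16/Z
(157 + 455)*O(-14) = (157 + 455)*(-2 - 16/(-14)) = 612*(-2 - 16*(-1/14)) = 612*(-2 + 8/7) = 612*(-6/7) = -3672/7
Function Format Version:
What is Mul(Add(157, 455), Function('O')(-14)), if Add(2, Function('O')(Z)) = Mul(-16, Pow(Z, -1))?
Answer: Rational(-3672, 7) ≈ -524.57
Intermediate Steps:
Function('O')(Z) = Add(-2, Mul(-16, Pow(Z, -1)))
Mul(Add(157, 455), Function('O')(-14)) = Mul(Add(157, 455), Add(-2, Mul(-16, Pow(-14, -1)))) = Mul(612, Add(-2, Mul(-16, Rational(-1, 14)))) = Mul(612, Add(-2, Rational(8, 7))) = Mul(612, Rational(-6, 7)) = Rational(-3672, 7)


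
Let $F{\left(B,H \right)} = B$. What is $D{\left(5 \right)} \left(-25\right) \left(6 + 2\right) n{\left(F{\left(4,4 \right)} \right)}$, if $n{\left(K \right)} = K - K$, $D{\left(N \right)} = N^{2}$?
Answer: $0$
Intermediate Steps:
$n{\left(K \right)} = 0$
$D{\left(5 \right)} \left(-25\right) \left(6 + 2\right) n{\left(F{\left(4,4 \right)} \right)} = 5^{2} \left(-25\right) \left(6 + 2\right) 0 = 25 \left(-25\right) 8 \cdot 0 = \left(-625\right) 0 = 0$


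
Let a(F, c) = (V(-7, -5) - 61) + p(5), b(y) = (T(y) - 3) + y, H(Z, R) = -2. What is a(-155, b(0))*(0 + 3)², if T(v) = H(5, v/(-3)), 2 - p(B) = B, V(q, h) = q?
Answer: -639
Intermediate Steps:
p(B) = 2 - B
T(v) = -2
b(y) = -5 + y (b(y) = (-2 - 3) + y = -5 + y)
a(F, c) = -71 (a(F, c) = (-7 - 61) + (2 - 1*5) = -68 + (2 - 5) = -68 - 3 = -71)
a(-155, b(0))*(0 + 3)² = -71*(0 + 3)² = -71*3² = -71*9 = -639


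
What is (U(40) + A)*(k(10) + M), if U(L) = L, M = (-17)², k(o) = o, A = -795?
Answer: -225745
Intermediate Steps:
M = 289
(U(40) + A)*(k(10) + M) = (40 - 795)*(10 + 289) = -755*299 = -225745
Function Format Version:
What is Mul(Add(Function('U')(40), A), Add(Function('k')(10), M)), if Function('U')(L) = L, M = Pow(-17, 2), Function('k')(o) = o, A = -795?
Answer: -225745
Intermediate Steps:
M = 289
Mul(Add(Function('U')(40), A), Add(Function('k')(10), M)) = Mul(Add(40, -795), Add(10, 289)) = Mul(-755, 299) = -225745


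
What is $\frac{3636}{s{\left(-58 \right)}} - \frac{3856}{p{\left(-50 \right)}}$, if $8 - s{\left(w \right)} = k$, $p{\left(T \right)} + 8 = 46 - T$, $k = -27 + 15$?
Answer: $\frac{7589}{55} \approx 137.98$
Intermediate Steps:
$k = -12$
$p{\left(T \right)} = 38 - T$ ($p{\left(T \right)} = -8 - \left(-46 + T\right) = 38 - T$)
$s{\left(w \right)} = 20$ ($s{\left(w \right)} = 8 - -12 = 8 + 12 = 20$)
$\frac{3636}{s{\left(-58 \right)}} - \frac{3856}{p{\left(-50 \right)}} = \frac{3636}{20} - \frac{3856}{38 - -50} = 3636 \cdot \frac{1}{20} - \frac{3856}{38 + 50} = \frac{909}{5} - \frac{3856}{88} = \frac{909}{5} - \frac{482}{11} = \frac{7589}{55}$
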